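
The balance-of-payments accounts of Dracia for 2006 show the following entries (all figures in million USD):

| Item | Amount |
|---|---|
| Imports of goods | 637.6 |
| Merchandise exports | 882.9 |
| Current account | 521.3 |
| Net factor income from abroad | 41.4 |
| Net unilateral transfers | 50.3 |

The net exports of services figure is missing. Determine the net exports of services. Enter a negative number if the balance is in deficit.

Current account = goods balance + services balance + net primary income + net secondary income
Sum of the known components = 337.0
Net exports of services = CA - (known components) = 521.3 - 337.0 = 184.3

184.3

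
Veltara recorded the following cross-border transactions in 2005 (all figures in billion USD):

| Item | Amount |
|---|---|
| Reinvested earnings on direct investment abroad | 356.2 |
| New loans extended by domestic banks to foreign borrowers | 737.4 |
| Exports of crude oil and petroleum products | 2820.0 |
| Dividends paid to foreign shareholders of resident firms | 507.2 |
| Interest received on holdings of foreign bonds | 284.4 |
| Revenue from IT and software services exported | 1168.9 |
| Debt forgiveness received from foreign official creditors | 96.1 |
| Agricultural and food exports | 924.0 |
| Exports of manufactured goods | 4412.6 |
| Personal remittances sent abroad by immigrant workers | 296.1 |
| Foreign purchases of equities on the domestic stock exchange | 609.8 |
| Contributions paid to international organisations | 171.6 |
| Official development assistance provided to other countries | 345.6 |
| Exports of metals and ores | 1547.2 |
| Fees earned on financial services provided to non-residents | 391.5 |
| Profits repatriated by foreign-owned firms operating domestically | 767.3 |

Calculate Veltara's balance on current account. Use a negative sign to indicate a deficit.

Goods: 924.0 + 4412.6 + 2820.0 + 1547.2 = 9703.8
Services: 1168.9 + 391.5 = 1560.4
Primary income: -507.2 + 356.2 + 284.4 - 767.3 = -633.9
Secondary income: -171.6 - 296.1 - 345.6 = -813.3
Current account = 9703.8 + 1560.4 + (-633.9) + (-813.3) = 9817.0
(Excluded from the current account — financial account: new loans extended by domestic banks to foreign borrowers 737.4, foreign purchases of equities on the domestic stock exchange 609.8; capital account: debt forgiveness received from foreign official creditors 96.1.)

9817.0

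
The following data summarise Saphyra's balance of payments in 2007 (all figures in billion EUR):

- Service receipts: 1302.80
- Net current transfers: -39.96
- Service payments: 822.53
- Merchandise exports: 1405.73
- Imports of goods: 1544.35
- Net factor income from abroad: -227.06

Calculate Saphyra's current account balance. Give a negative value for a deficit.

Goods balance = 1405.73 - 1544.35 = -138.62
Services balance = 1302.80 - 822.53 = 480.27
Trade balance (goods + services) = -138.62 + 480.27 = 341.65
Net primary income = -227.06
Net secondary income = -39.96
Current account = 341.65 + (-227.06) + (-39.96) = 74.63

74.63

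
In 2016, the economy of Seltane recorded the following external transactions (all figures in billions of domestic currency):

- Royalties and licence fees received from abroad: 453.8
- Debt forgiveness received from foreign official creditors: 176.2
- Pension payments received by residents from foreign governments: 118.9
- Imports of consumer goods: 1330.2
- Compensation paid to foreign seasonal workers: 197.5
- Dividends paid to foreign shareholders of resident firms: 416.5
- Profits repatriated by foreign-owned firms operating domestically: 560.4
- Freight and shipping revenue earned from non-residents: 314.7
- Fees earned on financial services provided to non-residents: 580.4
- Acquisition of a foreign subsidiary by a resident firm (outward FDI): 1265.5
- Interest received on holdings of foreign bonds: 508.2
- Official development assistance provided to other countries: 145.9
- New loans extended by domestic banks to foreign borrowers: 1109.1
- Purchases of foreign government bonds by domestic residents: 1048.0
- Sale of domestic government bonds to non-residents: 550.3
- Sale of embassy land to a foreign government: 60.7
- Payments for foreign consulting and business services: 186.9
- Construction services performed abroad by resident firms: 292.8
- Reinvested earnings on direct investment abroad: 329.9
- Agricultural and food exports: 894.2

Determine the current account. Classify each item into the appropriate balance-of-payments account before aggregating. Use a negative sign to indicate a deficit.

655.5

Goods: -1330.2 + 894.2 = -436.0
Services: -186.9 + 314.7 + 453.8 + 580.4 + 292.8 = 1454.8
Primary income: 329.9 + 508.2 - 416.5 - 560.4 - 197.5 = -336.3
Secondary income: 118.9 - 145.9 = -27.0
Current account = (-436.0) + 1454.8 + (-336.3) + (-27.0) = 655.5
(Excluded from the current account — capital account: debt forgiveness received from foreign official creditors 176.2, sale of embassy land to a foreign government 60.7; financial account: acquisition of a foreign subsidiary by a resident firm (outward FDI) 1265.5, new loans extended by domestic banks to foreign borrowers 1109.1, purchases of foreign government bonds by domestic residents 1048.0, sale of domestic government bonds to non-residents 550.3.)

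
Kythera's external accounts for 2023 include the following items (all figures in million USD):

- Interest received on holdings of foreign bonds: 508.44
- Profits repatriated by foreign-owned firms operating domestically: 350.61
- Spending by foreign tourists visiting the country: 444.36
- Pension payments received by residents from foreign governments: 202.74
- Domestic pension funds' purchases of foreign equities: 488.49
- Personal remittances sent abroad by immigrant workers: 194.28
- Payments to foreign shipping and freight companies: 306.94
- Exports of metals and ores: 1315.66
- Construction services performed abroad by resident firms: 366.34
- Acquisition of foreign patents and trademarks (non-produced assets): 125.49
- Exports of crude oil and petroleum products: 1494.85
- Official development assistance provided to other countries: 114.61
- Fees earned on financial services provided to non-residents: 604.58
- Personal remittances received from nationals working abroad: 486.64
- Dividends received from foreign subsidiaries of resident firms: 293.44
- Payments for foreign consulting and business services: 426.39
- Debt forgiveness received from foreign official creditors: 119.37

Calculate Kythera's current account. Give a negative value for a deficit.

4324.22

Goods: 1315.66 + 1494.85 = 2810.51
Services: 366.34 - 306.94 - 426.39 + 444.36 + 604.58 = 681.95
Primary income: 293.44 + 508.44 - 350.61 = 451.27
Secondary income: 486.64 - 194.28 - 114.61 + 202.74 = 380.49
Current account = 2810.51 + 681.95 + 451.27 + 380.49 = 4324.22
(Excluded from the current account — financial account: domestic pension funds' purchases of foreign equities 488.49; capital account: acquisition of foreign patents and trademarks (non-produced assets) 125.49, debt forgiveness received from foreign official creditors 119.37.)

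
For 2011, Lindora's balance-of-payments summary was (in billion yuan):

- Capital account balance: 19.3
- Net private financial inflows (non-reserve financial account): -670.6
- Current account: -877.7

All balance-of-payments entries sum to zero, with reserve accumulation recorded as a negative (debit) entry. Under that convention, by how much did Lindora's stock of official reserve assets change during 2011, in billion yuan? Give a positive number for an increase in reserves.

Official reserve transactions balance = -((-877.7) + 19.3 + (-670.6)) = 1529.0
An accumulation of reserves is recorded as a debit (negative entry), so the change in the stock of reserves is the negative of that balance.
Change in official reserves = -(1529.0) = -1529.0

-1529.0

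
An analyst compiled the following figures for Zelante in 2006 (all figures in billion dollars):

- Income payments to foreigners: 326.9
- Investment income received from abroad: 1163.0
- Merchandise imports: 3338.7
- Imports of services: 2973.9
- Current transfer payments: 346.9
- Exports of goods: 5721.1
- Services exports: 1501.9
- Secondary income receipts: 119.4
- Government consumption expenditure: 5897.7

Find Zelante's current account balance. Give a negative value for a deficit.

1519.0

Goods balance = 5721.1 - 3338.7 = 2382.4
Services balance = 1501.9 - 2973.9 = -1472.0
Trade balance (goods + services) = 2382.4 + (-1472.0) = 910.4
Net primary income = 1163.0 - 326.9 = 836.1
Net secondary income = 119.4 - 346.9 = -227.5
Current account = 910.4 + 836.1 + (-227.5) = 1519.0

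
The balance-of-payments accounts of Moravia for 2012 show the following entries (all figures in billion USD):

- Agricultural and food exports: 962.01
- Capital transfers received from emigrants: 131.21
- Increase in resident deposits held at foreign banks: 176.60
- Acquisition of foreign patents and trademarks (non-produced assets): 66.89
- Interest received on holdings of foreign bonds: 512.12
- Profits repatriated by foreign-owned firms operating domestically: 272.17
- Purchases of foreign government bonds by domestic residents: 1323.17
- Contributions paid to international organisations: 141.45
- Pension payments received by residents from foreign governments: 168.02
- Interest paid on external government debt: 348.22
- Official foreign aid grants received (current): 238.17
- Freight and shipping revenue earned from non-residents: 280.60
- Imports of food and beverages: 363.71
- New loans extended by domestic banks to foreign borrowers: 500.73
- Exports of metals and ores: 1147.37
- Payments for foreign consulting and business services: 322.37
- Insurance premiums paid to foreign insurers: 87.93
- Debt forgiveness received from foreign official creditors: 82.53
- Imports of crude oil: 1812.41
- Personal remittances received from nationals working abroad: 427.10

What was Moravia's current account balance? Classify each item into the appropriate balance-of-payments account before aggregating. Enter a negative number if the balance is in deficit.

387.13

Goods: 1147.37 - 363.71 + 962.01 - 1812.41 = -66.74
Services: -87.93 - 322.37 + 280.60 = -129.70
Primary income: -272.17 - 348.22 + 512.12 = -108.27
Secondary income: -141.45 + 427.10 + 168.02 + 238.17 = 691.84
Current account = (-66.74) + (-129.70) + (-108.27) + 691.84 = 387.13
(Excluded from the current account — capital account: capital transfers received from emigrants 131.21, acquisition of foreign patents and trademarks (non-produced assets) 66.89, debt forgiveness received from foreign official creditors 82.53; financial account: increase in resident deposits held at foreign banks 176.60, purchases of foreign government bonds by domestic residents 1323.17, new loans extended by domestic banks to foreign borrowers 500.73.)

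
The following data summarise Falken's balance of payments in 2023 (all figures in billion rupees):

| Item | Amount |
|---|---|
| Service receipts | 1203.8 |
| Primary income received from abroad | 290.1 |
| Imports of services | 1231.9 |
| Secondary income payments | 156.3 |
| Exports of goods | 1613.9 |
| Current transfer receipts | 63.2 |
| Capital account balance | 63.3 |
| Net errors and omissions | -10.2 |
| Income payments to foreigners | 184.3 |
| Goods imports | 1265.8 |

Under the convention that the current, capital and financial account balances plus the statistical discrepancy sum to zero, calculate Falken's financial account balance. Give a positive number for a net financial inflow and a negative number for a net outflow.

Goods balance = 1613.9 - 1265.8 = 348.1
Services balance = 1203.8 - 1231.9 = -28.1
Trade balance (goods + services) = 348.1 + (-28.1) = 320.0
Net primary income = 290.1 - 184.3 = 105.8
Net secondary income = 63.2 - 156.3 = -93.1
Current account = 320.0 + 105.8 + (-93.1) = 332.7
Financial account = -(332.7 + 63.3 + (-10.2)) = -385.8

-385.8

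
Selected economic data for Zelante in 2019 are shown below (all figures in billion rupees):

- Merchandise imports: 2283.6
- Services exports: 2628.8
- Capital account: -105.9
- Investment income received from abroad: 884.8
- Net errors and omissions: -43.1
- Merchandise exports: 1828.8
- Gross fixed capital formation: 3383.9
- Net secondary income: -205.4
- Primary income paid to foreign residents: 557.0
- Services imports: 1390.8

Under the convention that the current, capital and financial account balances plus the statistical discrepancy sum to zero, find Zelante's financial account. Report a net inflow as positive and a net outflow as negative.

Goods balance = 1828.8 - 2283.6 = -454.8
Services balance = 2628.8 - 1390.8 = 1238.0
Trade balance (goods + services) = -454.8 + 1238.0 = 783.2
Net primary income = 884.8 - 557.0 = 327.8
Net secondary income = -205.4
Current account = 783.2 + 327.8 + (-205.4) = 905.6
Financial account = -(905.6 + (-105.9) + (-43.1)) = -756.6

-756.6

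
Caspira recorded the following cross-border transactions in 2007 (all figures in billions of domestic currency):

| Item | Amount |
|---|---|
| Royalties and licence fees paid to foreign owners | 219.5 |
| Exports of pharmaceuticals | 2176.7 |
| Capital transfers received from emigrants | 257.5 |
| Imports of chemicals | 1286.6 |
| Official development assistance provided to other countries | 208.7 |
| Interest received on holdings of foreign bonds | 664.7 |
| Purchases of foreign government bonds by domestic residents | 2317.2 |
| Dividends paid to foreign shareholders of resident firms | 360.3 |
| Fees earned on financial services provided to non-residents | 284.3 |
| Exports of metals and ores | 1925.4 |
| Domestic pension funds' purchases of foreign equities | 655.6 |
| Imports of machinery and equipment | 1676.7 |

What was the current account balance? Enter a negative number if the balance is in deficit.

1299.3

Goods: -1286.6 + 2176.7 + 1925.4 - 1676.7 = 1138.8
Services: 284.3 - 219.5 = 64.8
Primary income: 664.7 - 360.3 = 304.4
Secondary income: -208.7
Current account = 1138.8 + 64.8 + 304.4 + (-208.7) = 1299.3
(Excluded from the current account — capital account: capital transfers received from emigrants 257.5; financial account: purchases of foreign government bonds by domestic residents 2317.2, domestic pension funds' purchases of foreign equities 655.6.)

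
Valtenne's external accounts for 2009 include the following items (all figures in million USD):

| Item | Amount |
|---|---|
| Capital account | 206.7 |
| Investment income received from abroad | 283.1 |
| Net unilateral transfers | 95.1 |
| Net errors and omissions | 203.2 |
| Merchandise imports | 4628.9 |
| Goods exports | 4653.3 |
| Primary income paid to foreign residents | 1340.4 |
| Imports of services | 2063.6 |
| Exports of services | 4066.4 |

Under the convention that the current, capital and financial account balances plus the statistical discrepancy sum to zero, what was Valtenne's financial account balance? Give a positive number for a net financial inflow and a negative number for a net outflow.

-1474.9

Goods balance = 4653.3 - 4628.9 = 24.4
Services balance = 4066.4 - 2063.6 = 2002.8
Trade balance (goods + services) = 24.4 + 2002.8 = 2027.2
Net primary income = 283.1 - 1340.4 = -1057.3
Net secondary income = 95.1
Current account = 2027.2 + (-1057.3) + 95.1 = 1065.0
Financial account = -(1065.0 + 206.7 + 203.2) = -1474.9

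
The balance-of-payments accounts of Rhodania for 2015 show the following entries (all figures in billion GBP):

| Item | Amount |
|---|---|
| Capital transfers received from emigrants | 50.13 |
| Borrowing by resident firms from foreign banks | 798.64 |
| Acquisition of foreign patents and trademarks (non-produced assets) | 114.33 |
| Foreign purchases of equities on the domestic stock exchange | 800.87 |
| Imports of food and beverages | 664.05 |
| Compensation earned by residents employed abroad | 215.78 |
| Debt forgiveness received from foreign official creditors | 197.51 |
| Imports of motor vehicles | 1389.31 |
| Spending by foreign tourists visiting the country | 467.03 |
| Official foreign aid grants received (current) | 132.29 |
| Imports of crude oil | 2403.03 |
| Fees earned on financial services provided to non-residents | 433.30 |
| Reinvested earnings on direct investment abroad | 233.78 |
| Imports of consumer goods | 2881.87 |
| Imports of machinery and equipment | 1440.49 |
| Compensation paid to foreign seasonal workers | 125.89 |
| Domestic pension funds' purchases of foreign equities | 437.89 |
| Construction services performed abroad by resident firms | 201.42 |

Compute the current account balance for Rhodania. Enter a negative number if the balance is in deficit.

Goods: -2881.87 - 2403.03 - 1389.31 - 664.05 - 1440.49 = -8778.75
Services: 433.30 + 467.03 + 201.42 = 1101.75
Primary income: 233.78 + 215.78 - 125.89 = 323.67
Secondary income: 132.29
Current account = (-8778.75) + 1101.75 + 323.67 + 132.29 = -7221.04
(Excluded from the current account — capital account: capital transfers received from emigrants 50.13, acquisition of foreign patents and trademarks (non-produced assets) 114.33, debt forgiveness received from foreign official creditors 197.51; financial account: borrowing by resident firms from foreign banks 798.64, foreign purchases of equities on the domestic stock exchange 800.87, domestic pension funds' purchases of foreign equities 437.89.)

-7221.04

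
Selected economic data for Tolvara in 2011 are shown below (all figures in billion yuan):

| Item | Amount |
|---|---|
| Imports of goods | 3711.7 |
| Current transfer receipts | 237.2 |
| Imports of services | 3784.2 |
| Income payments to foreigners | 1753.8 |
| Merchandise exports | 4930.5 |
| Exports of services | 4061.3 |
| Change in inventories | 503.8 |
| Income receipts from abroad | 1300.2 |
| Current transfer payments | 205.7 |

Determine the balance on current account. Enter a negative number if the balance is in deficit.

1073.8

Goods balance = 4930.5 - 3711.7 = 1218.8
Services balance = 4061.3 - 3784.2 = 277.1
Trade balance (goods + services) = 1218.8 + 277.1 = 1495.9
Net primary income = 1300.2 - 1753.8 = -453.6
Net secondary income = 237.2 - 205.7 = 31.5
Current account = 1495.9 + (-453.6) + 31.5 = 1073.8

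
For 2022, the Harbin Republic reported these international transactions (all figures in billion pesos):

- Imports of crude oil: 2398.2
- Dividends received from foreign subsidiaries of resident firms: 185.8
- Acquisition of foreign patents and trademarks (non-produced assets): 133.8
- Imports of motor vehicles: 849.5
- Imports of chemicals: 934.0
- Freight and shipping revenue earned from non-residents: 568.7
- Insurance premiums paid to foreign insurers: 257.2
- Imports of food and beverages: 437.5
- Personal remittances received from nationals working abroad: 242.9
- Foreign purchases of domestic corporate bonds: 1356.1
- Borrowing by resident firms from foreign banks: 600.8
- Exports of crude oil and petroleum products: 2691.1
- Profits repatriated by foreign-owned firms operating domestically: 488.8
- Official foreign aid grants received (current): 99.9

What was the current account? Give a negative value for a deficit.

-1576.8

Goods: -2398.2 - 437.5 - 849.5 - 934.0 + 2691.1 = -1928.1
Services: -257.2 + 568.7 = 311.5
Primary income: -488.8 + 185.8 = -303.0
Secondary income: 242.9 + 99.9 = 342.8
Current account = (-1928.1) + 311.5 + (-303.0) + 342.8 = -1576.8
(Excluded from the current account — capital account: acquisition of foreign patents and trademarks (non-produced assets) 133.8; financial account: foreign purchases of domestic corporate bonds 1356.1, borrowing by resident firms from foreign banks 600.8.)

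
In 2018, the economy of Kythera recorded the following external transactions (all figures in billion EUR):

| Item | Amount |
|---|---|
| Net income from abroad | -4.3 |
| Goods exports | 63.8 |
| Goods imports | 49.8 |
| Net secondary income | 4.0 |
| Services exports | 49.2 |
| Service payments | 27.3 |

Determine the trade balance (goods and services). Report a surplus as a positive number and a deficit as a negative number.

Goods balance = 63.8 - 49.8 = 14.0
Services balance = 49.2 - 27.3 = 21.9
Trade balance (goods + services) = 14.0 + 21.9 = 35.9

35.9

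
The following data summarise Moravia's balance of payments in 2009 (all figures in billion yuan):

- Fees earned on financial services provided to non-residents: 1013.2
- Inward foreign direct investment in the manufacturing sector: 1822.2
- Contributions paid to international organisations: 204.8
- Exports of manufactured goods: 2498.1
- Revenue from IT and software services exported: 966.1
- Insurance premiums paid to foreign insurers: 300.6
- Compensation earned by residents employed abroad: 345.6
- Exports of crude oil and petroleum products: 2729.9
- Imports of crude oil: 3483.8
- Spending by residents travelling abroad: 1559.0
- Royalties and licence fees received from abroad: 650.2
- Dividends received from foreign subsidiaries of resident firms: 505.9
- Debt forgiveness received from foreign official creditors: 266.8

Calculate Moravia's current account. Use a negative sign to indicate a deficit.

Goods: -3483.8 + 2498.1 + 2729.9 = 1744.2
Services: 966.1 - 300.6 + 1013.2 + 650.2 - 1559.0 = 769.9
Primary income: 505.9 + 345.6 = 851.5
Secondary income: -204.8
Current account = 1744.2 + 769.9 + 851.5 + (-204.8) = 3160.8
(Excluded from the current account — financial account: inward foreign direct investment in the manufacturing sector 1822.2; capital account: debt forgiveness received from foreign official creditors 266.8.)

3160.8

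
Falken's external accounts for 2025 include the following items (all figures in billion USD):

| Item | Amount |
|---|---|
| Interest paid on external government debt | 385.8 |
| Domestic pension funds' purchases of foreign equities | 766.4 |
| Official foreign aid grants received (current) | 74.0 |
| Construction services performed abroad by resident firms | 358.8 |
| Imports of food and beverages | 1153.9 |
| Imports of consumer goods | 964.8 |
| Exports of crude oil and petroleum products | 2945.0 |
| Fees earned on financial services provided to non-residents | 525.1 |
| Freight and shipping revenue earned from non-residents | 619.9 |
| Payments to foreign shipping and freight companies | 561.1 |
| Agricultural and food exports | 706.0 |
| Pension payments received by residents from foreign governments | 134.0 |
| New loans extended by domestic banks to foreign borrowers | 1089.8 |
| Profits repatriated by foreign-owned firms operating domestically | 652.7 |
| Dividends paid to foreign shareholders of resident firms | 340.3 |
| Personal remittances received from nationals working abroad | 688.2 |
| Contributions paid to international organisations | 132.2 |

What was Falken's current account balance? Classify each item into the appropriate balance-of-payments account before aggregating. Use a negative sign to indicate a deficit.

1860.2

Goods: -964.8 + 706.0 + 2945.0 - 1153.9 = 1532.3
Services: 619.9 - 561.1 + 525.1 + 358.8 = 942.7
Primary income: -385.8 - 652.7 - 340.3 = -1378.8
Secondary income: 688.2 - 132.2 + 134.0 + 74.0 = 764.0
Current account = 1532.3 + 942.7 + (-1378.8) + 764.0 = 1860.2
(Excluded from the current account — financial account: domestic pension funds' purchases of foreign equities 766.4, new loans extended by domestic banks to foreign borrowers 1089.8.)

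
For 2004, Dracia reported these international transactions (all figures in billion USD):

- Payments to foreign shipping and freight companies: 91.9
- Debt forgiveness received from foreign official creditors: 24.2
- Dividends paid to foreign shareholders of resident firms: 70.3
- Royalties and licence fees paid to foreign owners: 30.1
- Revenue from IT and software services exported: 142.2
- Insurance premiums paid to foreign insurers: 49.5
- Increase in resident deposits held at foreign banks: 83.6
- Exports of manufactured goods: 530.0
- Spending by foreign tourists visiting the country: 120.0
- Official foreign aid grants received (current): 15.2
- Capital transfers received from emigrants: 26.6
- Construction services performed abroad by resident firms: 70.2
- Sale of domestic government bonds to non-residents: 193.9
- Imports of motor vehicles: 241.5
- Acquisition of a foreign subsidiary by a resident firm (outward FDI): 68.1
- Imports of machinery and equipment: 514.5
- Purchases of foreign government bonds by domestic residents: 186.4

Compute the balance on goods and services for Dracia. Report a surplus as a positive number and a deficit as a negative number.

Goods: 530.0 - 514.5 - 241.5 = -226.0
Services: -49.5 + 70.2 - 30.1 + 120.0 - 91.9 + 142.2 = 160.9
Trade balance = -226.0 + 160.9 = -65.1
(Excluded from the trade balance — capital account: debt forgiveness received from foreign official creditors 24.2, capital transfers received from emigrants 26.6; primary income: dividends paid to foreign shareholders of resident firms 70.3; financial account: increase in resident deposits held at foreign banks 83.6, sale of domestic government bonds to non-residents 193.9, acquisition of a foreign subsidiary by a resident firm (outward FDI) 68.1, purchases of foreign government bonds by domestic residents 186.4; secondary income: official foreign aid grants received (current) 15.2.)

-65.1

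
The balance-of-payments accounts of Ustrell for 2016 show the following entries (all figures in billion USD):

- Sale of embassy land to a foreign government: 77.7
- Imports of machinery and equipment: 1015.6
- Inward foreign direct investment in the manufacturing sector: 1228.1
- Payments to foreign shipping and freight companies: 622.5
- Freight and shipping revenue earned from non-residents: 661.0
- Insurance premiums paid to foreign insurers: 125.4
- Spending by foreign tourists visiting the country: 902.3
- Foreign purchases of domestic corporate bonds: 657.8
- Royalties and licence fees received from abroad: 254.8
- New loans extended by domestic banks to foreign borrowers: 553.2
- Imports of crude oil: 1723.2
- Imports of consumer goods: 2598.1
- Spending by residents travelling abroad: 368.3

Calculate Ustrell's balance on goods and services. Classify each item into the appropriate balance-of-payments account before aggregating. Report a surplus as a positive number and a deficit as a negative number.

Goods: -1723.2 - 1015.6 - 2598.1 = -5336.9
Services: -125.4 - 368.3 + 902.3 - 622.5 + 254.8 + 661.0 = 701.9
Trade balance = -5336.9 + 701.9 = -4635.0
(Excluded from the trade balance — capital account: sale of embassy land to a foreign government 77.7; financial account: inward foreign direct investment in the manufacturing sector 1228.1, foreign purchases of domestic corporate bonds 657.8, new loans extended by domestic banks to foreign borrowers 553.2.)

-4635.0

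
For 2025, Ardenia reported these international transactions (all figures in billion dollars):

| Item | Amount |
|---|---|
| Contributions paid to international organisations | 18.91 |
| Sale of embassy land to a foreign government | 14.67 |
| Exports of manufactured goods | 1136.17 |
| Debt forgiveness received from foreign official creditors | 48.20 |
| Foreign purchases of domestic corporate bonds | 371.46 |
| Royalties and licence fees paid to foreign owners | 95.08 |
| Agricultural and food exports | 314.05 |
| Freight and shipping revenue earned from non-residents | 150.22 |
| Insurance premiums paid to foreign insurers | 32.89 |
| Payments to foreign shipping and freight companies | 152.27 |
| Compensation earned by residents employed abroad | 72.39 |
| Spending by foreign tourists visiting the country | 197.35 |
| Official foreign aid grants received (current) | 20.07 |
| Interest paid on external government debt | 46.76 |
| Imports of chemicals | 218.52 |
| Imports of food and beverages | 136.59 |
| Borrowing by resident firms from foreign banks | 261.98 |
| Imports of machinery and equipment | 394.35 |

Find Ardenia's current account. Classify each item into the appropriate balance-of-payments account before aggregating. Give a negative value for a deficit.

Goods: 314.05 - 136.59 - 394.35 + 1136.17 - 218.52 = 700.76
Services: -32.89 - 95.08 - 152.27 + 197.35 + 150.22 = 67.33
Primary income: -46.76 + 72.39 = 25.63
Secondary income: -18.91 + 20.07 = 1.16
Current account = 700.76 + 67.33 + 25.63 + 1.16 = 794.88
(Excluded from the current account — capital account: sale of embassy land to a foreign government 14.67, debt forgiveness received from foreign official creditors 48.20; financial account: foreign purchases of domestic corporate bonds 371.46, borrowing by resident firms from foreign banks 261.98.)

794.88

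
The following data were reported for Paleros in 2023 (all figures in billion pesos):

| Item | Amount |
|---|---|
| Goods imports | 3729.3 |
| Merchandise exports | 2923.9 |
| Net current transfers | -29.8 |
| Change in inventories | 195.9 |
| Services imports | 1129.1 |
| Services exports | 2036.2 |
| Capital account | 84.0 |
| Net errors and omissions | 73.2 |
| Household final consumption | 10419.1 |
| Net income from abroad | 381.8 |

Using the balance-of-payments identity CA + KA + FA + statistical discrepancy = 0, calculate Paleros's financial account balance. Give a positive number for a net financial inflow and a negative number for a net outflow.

Goods balance = 2923.9 - 3729.3 = -805.4
Services balance = 2036.2 - 1129.1 = 907.1
Trade balance (goods + services) = -805.4 + 907.1 = 101.7
Net primary income = 381.8
Net secondary income = -29.8
Current account = 101.7 + 381.8 + (-29.8) = 453.7
Financial account = -(453.7 + 84.0 + 73.2) = -610.9

-610.9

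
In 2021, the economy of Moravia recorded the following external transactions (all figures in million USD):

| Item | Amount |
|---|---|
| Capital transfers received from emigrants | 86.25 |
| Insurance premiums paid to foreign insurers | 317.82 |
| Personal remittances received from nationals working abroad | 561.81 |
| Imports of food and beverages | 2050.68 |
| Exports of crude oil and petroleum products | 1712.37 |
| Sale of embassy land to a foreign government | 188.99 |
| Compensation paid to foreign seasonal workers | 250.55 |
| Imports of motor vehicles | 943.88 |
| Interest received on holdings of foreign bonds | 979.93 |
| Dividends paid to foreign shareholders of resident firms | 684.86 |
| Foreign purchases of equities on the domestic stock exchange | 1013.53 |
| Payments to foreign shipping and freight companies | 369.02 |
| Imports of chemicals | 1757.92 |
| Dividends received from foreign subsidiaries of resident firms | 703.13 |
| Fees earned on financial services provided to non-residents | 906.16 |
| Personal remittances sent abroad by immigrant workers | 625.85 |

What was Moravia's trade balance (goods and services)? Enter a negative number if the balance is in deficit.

-2820.79

Goods: -2050.68 - 943.88 - 1757.92 + 1712.37 = -3040.11
Services: 906.16 - 369.02 - 317.82 = 219.32
Trade balance = -3040.11 + 219.32 = -2820.79
(Excluded from the trade balance — capital account: capital transfers received from emigrants 86.25, sale of embassy land to a foreign government 188.99; secondary income: personal remittances received from nationals working abroad 561.81, personal remittances sent abroad by immigrant workers 625.85; primary income: compensation paid to foreign seasonal workers 250.55, interest received on holdings of foreign bonds 979.93, dividends paid to foreign shareholders of resident firms 684.86, dividends received from foreign subsidiaries of resident firms 703.13; financial account: foreign purchases of equities on the domestic stock exchange 1013.53.)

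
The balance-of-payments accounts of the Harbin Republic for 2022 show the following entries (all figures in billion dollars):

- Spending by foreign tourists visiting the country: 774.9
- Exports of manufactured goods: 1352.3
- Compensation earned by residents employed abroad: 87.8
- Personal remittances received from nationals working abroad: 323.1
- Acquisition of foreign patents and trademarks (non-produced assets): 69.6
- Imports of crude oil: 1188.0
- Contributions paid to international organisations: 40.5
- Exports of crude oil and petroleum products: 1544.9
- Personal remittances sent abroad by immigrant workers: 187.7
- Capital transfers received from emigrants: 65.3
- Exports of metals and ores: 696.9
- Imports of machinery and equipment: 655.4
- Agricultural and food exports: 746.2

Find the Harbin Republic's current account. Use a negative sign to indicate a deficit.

Goods: -1188.0 + 1544.9 + 696.9 + 746.2 - 655.4 + 1352.3 = 2496.9
Services: 774.9
Primary income: 87.8
Secondary income: -40.5 - 187.7 + 323.1 = 94.9
Current account = 2496.9 + 774.9 + 87.8 + 94.9 = 3454.5
(Excluded from the current account — capital account: acquisition of foreign patents and trademarks (non-produced assets) 69.6, capital transfers received from emigrants 65.3.)

3454.5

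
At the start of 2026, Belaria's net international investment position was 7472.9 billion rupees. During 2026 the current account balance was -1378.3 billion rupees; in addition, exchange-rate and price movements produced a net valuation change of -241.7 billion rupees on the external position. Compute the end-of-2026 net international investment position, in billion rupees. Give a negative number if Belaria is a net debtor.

5852.9

Change in NIIP = current account + net valuation change = -1378.3 + (-241.7) = -1620.0
End-of-year NIIP = 7472.9 + (-1620.0) = 5852.9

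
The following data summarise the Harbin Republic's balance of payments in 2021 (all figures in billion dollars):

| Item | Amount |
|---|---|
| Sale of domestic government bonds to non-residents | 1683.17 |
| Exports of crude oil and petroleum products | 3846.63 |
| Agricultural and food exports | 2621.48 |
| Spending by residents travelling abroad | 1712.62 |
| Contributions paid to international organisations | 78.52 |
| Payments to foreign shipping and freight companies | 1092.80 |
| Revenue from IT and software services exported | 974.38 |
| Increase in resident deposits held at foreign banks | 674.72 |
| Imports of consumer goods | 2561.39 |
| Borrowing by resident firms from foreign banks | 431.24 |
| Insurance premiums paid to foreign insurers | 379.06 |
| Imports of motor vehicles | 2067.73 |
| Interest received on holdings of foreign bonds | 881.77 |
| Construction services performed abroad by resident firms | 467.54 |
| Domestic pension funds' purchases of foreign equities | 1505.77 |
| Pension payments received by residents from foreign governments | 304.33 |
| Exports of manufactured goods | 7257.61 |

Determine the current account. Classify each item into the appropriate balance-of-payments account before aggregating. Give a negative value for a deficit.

8461.62

Goods: -2561.39 - 2067.73 + 2621.48 + 7257.61 + 3846.63 = 9096.60
Services: 974.38 - 1712.62 - 379.06 + 467.54 - 1092.80 = -1742.56
Primary income: 881.77
Secondary income: -78.52 + 304.33 = 225.81
Current account = 9096.60 + (-1742.56) + 881.77 + 225.81 = 8461.62
(Excluded from the current account — financial account: sale of domestic government bonds to non-residents 1683.17, increase in resident deposits held at foreign banks 674.72, borrowing by resident firms from foreign banks 431.24, domestic pension funds' purchases of foreign equities 1505.77.)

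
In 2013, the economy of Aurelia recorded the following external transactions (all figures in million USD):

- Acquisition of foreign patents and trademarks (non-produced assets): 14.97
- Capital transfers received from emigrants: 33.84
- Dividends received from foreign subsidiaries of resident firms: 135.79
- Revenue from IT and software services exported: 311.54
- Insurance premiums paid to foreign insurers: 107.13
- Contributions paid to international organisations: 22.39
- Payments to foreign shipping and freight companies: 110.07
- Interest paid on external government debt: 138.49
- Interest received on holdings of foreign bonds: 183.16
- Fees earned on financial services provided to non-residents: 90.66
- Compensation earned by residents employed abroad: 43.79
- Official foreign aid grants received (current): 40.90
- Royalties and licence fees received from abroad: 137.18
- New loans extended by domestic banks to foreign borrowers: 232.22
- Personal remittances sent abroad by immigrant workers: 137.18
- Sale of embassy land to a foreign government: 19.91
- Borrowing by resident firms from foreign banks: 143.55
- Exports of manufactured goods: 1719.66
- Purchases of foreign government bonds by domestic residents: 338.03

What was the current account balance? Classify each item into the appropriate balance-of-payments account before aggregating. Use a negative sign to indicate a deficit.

2147.42

Goods: 1719.66
Services: 90.66 - 107.13 + 137.18 - 110.07 + 311.54 = 322.18
Primary income: -138.49 + 43.79 + 135.79 + 183.16 = 224.25
Secondary income: -22.39 + 40.90 - 137.18 = -118.67
Current account = 1719.66 + 322.18 + 224.25 + (-118.67) = 2147.42
(Excluded from the current account — capital account: acquisition of foreign patents and trademarks (non-produced assets) 14.97, capital transfers received from emigrants 33.84, sale of embassy land to a foreign government 19.91; financial account: new loans extended by domestic banks to foreign borrowers 232.22, borrowing by resident firms from foreign banks 143.55, purchases of foreign government bonds by domestic residents 338.03.)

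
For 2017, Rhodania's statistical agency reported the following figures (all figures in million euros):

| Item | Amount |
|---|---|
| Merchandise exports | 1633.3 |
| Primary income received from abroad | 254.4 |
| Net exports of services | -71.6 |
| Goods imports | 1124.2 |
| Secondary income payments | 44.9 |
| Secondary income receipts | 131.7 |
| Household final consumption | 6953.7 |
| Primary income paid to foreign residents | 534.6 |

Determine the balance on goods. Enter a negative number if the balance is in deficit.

Goods balance = 1633.3 - 1124.2 = 509.1

509.1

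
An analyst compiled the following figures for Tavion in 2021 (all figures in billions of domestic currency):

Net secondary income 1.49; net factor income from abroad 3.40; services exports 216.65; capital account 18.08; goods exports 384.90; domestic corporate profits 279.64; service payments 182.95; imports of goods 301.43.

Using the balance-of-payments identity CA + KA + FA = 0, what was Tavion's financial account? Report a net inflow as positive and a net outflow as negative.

-140.14

Goods balance = 384.90 - 301.43 = 83.47
Services balance = 216.65 - 182.95 = 33.70
Trade balance (goods + services) = 83.47 + 33.70 = 117.17
Net primary income = 3.40
Net secondary income = 1.49
Current account = 117.17 + 3.40 + 1.49 = 122.06
Financial account = -(122.06 + 18.08) = -140.14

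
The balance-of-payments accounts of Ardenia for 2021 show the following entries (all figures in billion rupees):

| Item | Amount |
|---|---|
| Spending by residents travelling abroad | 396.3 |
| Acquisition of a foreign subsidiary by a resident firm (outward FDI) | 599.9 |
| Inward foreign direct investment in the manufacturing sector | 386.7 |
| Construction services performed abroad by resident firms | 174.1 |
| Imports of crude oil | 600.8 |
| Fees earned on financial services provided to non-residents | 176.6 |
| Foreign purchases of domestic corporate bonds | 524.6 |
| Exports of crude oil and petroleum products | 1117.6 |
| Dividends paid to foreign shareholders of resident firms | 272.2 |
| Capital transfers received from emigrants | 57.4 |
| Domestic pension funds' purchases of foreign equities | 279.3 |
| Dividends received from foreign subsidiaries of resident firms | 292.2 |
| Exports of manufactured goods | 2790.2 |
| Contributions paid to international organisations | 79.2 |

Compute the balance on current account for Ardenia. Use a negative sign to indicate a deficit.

3202.2

Goods: 2790.2 + 1117.6 - 600.8 = 3307.0
Services: 174.1 + 176.6 - 396.3 = -45.6
Primary income: -272.2 + 292.2 = 20.0
Secondary income: -79.2
Current account = 3307.0 + (-45.6) + 20.0 + (-79.2) = 3202.2
(Excluded from the current account — financial account: acquisition of a foreign subsidiary by a resident firm (outward FDI) 599.9, inward foreign direct investment in the manufacturing sector 386.7, foreign purchases of domestic corporate bonds 524.6, domestic pension funds' purchases of foreign equities 279.3; capital account: capital transfers received from emigrants 57.4.)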